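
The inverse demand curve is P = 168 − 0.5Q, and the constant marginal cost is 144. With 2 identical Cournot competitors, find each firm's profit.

π_i = 128

With 2 symmetric Cournot firms, each firm's FOC gives 168 − 1.5q = 144, so q = 16, Q = 2·16 = 32, and P = 152.
Each firm's profit = (152 − 144)·16 = 128.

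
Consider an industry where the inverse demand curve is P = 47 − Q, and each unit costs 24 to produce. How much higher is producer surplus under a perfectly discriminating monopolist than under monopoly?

Producer surplus rises by 132.25

The monopolist equates marginal revenue to marginal cost: 47 − 2Q = 24, so Q = 11.5. From demand, P = 35.5.
PS = (35.5 − 24)·11.5 = 132.25.
With perfect price discrimination, output is the efficient level Q = 23 (where demand meets MC), but every buyer pays their willingness to pay: CS = 0 and PS = total surplus.
PS = ½·(47 − 24)·23 = 264.5.
Change in producer surplus: 264.5 − 132.25 = 132.25.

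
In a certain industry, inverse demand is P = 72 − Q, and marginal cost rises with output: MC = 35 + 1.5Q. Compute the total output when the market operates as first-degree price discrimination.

Q = 14.8

Under first-degree price discrimination the firm charges each unit its demand price and produces up to where P = MC, i.e. Q = 14.8. Consumer surplus is zero; producer surplus equals total surplus.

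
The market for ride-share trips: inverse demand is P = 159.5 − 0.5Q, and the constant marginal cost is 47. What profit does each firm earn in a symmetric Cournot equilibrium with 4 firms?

π_i = 1012.5

Cournot with 4 identical firms: the symmetric best-response condition is 159.5 − 2.5q = 47. Each firm produces q = 45, total output Q = 180, price P = 69.5.
Each firm's profit = (69.5 − 47)·45 = 1012.5.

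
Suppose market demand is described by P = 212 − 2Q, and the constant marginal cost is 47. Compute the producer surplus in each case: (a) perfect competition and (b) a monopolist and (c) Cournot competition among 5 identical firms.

Competition: PS = 0; Monopoly: PS = 3403.125; Cournot: PS = 1890.625

Perfect competition: P = MC = 47, so 212 − 2Q = 47 and Q = 82.5.
PS = (47 − 47)·82.5 = 0.
A monopolist chooses Q where MR = MC. MR = 212 − 4Q; setting this equal to 47 gives Q = 41.25 and P = 129.5.
PS = (129.5 − 47)·41.25 = 3403.125.
In a 5-firm Cournot equilibrium, symmetry and the first-order condition give q = (212 − 47)/(12) = 13.75. So Q = 68.75 and P = 74.5.
PS = (74.5 − 47)·68.75 = 1890.625.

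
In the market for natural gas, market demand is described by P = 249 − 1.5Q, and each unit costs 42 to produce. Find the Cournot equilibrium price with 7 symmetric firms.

In a 7-firm Cournot equilibrium, symmetry and the first-order condition give q = (249 − 42)/(12) = 17.25. So Q = 120.75 and P = 67.875.

P = 67.875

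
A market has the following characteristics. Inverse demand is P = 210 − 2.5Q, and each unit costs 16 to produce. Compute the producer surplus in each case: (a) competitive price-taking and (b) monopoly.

Competition: PS = 0; Monopoly: PS = 3763.6

Under competition P = MC = 16, so Q = (210 − 16)/2.5 = 77.6.
PS = (16 − 16)·77.6 = 0.
A monopolist chooses Q where MR = MC. MR = 210 − 5Q; setting this equal to 16 gives Q = 38.8 and P = 113.
PS = (113 − 16)·38.8 = 3763.6.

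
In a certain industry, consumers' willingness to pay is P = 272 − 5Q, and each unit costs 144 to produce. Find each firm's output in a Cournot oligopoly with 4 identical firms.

q_i = 5.12

Cournot with 4 identical firms: the symmetric best-response condition is 272 − 25q = 144. Each firm produces q = 5.12, total output Q = 20.48, price P = 169.6.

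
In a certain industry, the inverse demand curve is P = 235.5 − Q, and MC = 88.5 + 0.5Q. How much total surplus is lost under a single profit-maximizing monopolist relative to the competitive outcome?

DWL = 1152.48

Under competition P = MC: 235.5 − Q = 88.5 + 0.5Q ⇒ Q = 98, P = 137.5.
The monopolist equates marginal revenue to marginal cost: 235.5 − 2Q = 88.5 + 0.5Q, so Q = 58.8. From demand, P = 176.7.
CS = ½·(235.5 − 137.5)·98 = 4802; PS = (137.5·98 − 88.5·98 − ½·0.5·98²) = 2401; TS = 7203.
CS = ½·(235.5 − 176.7)·58.8 = 1728.72; PS = (176.7·58.8 − 88.5·58.8 − ½·0.5·58.8²) = 4321.8; TS = 6050.52.
DWL = 7203 − 6050.52 = 1152.48.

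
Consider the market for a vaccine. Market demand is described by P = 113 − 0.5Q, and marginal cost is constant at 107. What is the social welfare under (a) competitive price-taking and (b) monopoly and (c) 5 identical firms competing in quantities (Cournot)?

Under competition P = MC = 107, so Q = (113 − 107)/0.5 = 12.
CS = ½·(113 − 107)·12 = 36; PS = (107 − 107)·12 = 0; TS = 36.
The monopolist equates marginal revenue to marginal cost: 113 − Q = 107, so Q = 6. From demand, P = 110.
CS = ½·(113 − 110)·6 = 9; PS = (110 − 107)·6 = 18; TS = 27.
In a 5-firm Cournot equilibrium, symmetry and the first-order condition give q = (113 − 107)/(3) = 2. So Q = 10 and P = 108.
CS = ½·(113 − 108)·10 = 25; PS = (108 − 107)·10 = 10; TS = 35.

Competition: TS = 36; Monopoly: TS = 27; Cournot: TS = 35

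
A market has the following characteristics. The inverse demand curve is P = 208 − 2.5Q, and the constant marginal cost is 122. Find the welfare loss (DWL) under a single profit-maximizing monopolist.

DWL = 369.8

Competitive firms price at marginal cost: P = 122, giving Q = 34.4.
The monopolist equates marginal revenue to marginal cost: 208 − 5Q = 122, so Q = 17.2. From demand, P = 165.
DWL is the triangle between Q = 17.2 and Q = 34.4: ½·(34.4 − 17.2)·(165 − 122) = 369.8.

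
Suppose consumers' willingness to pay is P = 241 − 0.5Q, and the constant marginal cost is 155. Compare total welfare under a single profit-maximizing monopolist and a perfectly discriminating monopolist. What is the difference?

TS rises by 1849

The monopolist equates marginal revenue to marginal cost: 241 − Q = 155, so Q = 86. From demand, P = 198.
CS = ½·(241 − 198)·86 = 1849; PS = (198 − 155)·86 = 3698; TS = 5547.
With perfect price discrimination, output is the efficient level Q = 172 (where demand meets MC), but every buyer pays their willingness to pay: CS = 0 and PS = total surplus.
TS = 7396 (equal to competitive TS).
Change in total welfare: 7396 − 5547 = 1849.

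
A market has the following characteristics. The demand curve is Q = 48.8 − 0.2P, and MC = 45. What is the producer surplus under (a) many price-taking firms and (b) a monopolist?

Competition: PS = 0; Monopoly: PS = 1980.05

Inverting demand: P = 244 − 5Q.
Perfect competition: P = MC = 45, so 244 − 5Q = 45 and Q = 39.8.
PS = (45 − 45)·39.8 = 0.
Monopoly sets MR = MC: 244 − 10Q = 45 ⇒ Q = 19.9, P = 244 − 5·19.9 = 144.5.
PS = (144.5 − 45)·19.9 = 1980.05.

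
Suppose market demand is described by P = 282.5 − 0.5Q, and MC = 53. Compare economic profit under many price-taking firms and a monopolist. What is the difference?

Economic profit rises by 26335.125

Perfect competition: P = MC = 53, so 282.5 − 0.5Q = 53 and Q = 459.
Profit = (53 − 53)·459 = 0.
Monopoly sets MR = MC: 282.5 − Q = 53 ⇒ Q = 229.5, P = 282.5 − 0.5·229.5 = 167.75.
Profit = (167.75 − 53)·229.5 = 26335.125.
Change in economic profit: 26335.125 − 0 = 26335.125.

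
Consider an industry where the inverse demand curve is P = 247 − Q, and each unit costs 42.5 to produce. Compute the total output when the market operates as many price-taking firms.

Q = 204.5

Under competition P = MC = 42.5, so Q = (247 − 42.5)/1 = 204.5.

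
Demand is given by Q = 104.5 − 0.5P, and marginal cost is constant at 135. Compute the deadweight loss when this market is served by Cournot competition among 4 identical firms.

DWL = 54.76

Inverting demand: P = 209 − 2Q.
Perfect competition: P = MC = 135, so 209 − 2Q = 135 and Q = 37.
With 4 symmetric Cournot firms, each firm's FOC gives 209 − 10q = 135, so q = 7.4, Q = 4·7.4 = 29.6, and P = 149.8.
DWL is the triangle between Q = 29.6 and Q = 37: ½·(37 − 29.6)·(149.8 − 135) = 54.76.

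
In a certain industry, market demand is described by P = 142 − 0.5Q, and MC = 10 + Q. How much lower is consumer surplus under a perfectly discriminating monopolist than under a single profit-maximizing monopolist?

CS falls by 1089

A monopolist chooses Q where MR = MC. MR = 142 − Q; setting this equal to 10 + Q gives Q = 66 and P = 109.
CS = ½·(142 − 109)·66 = 1089.
Under first-degree price discrimination the firm charges each unit its demand price and produces up to where P = MC, i.e. Q = 88. Consumer surplus is zero; producer surplus equals total surplus.
CS = 0.
Change in consumer surplus: 0 − 1089 = −1089.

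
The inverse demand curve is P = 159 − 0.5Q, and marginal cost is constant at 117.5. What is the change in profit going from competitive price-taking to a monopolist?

Perfect competition: P = MC = 117.5, so 159 − 0.5Q = 117.5 and Q = 83.
Profit = (117.5 − 117.5)·83 = 0.
The monopolist equates marginal revenue to marginal cost: 159 − Q = 117.5, so Q = 41.5. From demand, P = 138.25.
Profit = (138.25 − 117.5)·41.5 = 861.125.
Change in profit: 861.125 − 0 = 861.125.

π rises by 861.125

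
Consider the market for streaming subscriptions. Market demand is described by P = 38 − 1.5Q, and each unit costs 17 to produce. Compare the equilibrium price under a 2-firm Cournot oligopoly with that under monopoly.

Cournot: P = 24; Monopoly: P = 27.5

Cournot with 2 identical firms: the symmetric best-response condition is 38 − 4.5q = 17. Each firm produces q = 14/3, total output Q = 28/3, price P = 24.
A monopolist chooses Q where MR = MC. MR = 38 − 3Q; setting this equal to 17 gives Q = 7 and P = 27.5.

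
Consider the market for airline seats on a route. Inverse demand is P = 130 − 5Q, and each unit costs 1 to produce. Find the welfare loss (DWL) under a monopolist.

DWL = 416.025

Under competition P = MC = 1, so Q = (130 − 1)/5 = 25.8.
A monopolist chooses Q where MR = MC. MR = 130 − 10Q; setting this equal to 1 gives Q = 12.9 and P = 65.5.
DWL is the triangle between Q = 12.9 and Q = 25.8: ½·(25.8 − 12.9)·(65.5 − 1) = 416.025.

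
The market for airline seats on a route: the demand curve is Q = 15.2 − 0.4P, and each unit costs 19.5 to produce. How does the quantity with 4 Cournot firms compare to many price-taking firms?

Inverting demand: P = 38 − 2.5Q.
In a 4-firm Cournot equilibrium, symmetry and the first-order condition give q = (38 − 19.5)/(12.5) = 1.48. So Q = 5.92 and P = 23.2.
Competitive firms price at marginal cost: P = 19.5, giving Q = 7.4.

Cournot: Q = 5.92; Competition: Q = 7.4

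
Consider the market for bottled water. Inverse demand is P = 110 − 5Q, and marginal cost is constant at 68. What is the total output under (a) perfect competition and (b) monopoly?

Competitive firms price at marginal cost: P = 68, giving Q = 8.4.
A monopolist chooses Q where MR = MC. MR = 110 − 10Q; setting this equal to 68 gives Q = 4.2 and P = 89.

Competition: Q = 8.4; Monopoly: Q = 4.2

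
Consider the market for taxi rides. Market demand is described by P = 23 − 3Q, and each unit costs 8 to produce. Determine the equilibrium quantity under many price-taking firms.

Q = 5

Under competition P = MC = 8, so Q = (23 − 8)/3 = 5.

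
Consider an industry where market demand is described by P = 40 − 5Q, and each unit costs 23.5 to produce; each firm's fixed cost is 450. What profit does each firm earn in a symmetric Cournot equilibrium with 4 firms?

With 4 symmetric Cournot firms, each firm's FOC gives 40 − 25q = 23.5, so q = 0.66, Q = 4·0.66 = 2.64, and P = 26.8.
Each firm's profit = (26.8 − 23.5)·0.66 − 450 = −447.822.

π_i = −447.822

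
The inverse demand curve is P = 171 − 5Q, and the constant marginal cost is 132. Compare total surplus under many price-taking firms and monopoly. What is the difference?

TS falls by 38.025

Under competition P = MC = 132, so Q = (171 − 132)/5 = 7.8.
CS = ½·(171 − 132)·7.8 = 152.1; PS = (132 − 132)·7.8 = 0; TS = 152.1.
A monopolist chooses Q where MR = MC. MR = 171 − 10Q; setting this equal to 132 gives Q = 3.9 and P = 151.5.
CS = ½·(171 − 151.5)·3.9 = 38.025; PS = (151.5 − 132)·3.9 = 76.05; TS = 114.075.
Change in total surplus: 114.075 − 152.1 = −38.025.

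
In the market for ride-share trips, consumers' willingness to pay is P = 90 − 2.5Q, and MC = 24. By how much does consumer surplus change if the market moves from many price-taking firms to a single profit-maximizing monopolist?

Competitive firms price at marginal cost: P = 24, giving Q = 26.4.
CS = ½·(90 − 24)·26.4 = 871.2.
Monopoly sets MR = MC: 90 − 5Q = 24 ⇒ Q = 13.2, P = 90 − 2.5·13.2 = 57.
CS = ½·(90 − 57)·13.2 = 217.8.
Change in consumer surplus: 217.8 − 871.2 = −653.4.

CS falls by 653.4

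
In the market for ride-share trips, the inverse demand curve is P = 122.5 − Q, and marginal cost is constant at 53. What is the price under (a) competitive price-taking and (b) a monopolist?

Competition: P = 53; Monopoly: P = 87.75

Competitive firms price at marginal cost: P = 53, giving Q = 69.5.
A monopolist chooses Q where MR = MC. MR = 122.5 − 2Q; setting this equal to 53 gives Q = 34.75 and P = 87.75.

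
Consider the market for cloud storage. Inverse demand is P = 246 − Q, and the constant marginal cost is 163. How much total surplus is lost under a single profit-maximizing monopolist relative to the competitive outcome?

DWL = 861.125

Competitive firms price at marginal cost: P = 163, giving Q = 83.
Monopoly sets MR = MC: 246 − 2Q = 163 ⇒ Q = 41.5, P = 246 − 41.5 = 204.5.
DWL is the triangle between Q = 41.5 and Q = 83: ½·(83 − 41.5)·(204.5 − 163) = 861.125.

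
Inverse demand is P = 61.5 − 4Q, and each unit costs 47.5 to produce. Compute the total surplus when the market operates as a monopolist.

TS = 18.375

The monopolist equates marginal revenue to marginal cost: 61.5 − 8Q = 47.5, so Q = 1.75. From demand, P = 54.5.
CS = ½·(61.5 − 54.5)·1.75 = 6.125; PS = (54.5 − 47.5)·1.75 = 12.25; TS = 18.375.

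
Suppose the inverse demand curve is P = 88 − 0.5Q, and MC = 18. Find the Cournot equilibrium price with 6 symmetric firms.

P = 28

Cournot with 6 identical firms: the symmetric best-response condition is 88 − 3.5q = 18. Each firm produces q = 20, total output Q = 120, price P = 28.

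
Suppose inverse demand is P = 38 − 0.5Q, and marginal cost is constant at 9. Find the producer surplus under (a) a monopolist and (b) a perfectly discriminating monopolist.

Monopoly: PS = 420.5; Perfect PD: PS = 841

Monopoly sets MR = MC: 38 − Q = 9 ⇒ Q = 29, P = 38 − 0.5·29 = 23.5.
PS = (23.5 − 9)·29 = 420.5.
With perfect price discrimination, output is the efficient level Q = 58 (where demand meets MC), but every buyer pays their willingness to pay: CS = 0 and PS = total surplus.
PS = ½·(38 − 9)·58 = 841.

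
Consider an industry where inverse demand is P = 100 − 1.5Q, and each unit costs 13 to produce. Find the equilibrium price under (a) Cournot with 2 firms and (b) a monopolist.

With 2 symmetric Cournot firms, each firm's FOC gives 100 − 4.5q = 13, so q = 58/3, Q = 2·58/3 = 116/3, and P = 42.
A monopolist chooses Q where MR = MC. MR = 100 − 3Q; setting this equal to 13 gives Q = 29 and P = 56.5.

Cournot: P = 42; Monopoly: P = 56.5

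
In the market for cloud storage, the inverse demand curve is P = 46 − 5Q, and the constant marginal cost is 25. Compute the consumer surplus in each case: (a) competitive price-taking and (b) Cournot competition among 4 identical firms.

Competition: CS = 44.1; Cournot: CS = 28.224

Under competition P = MC = 25, so Q = (46 − 25)/5 = 4.2.
CS = ½·(46 − 25)·4.2 = 44.1.
With 4 symmetric Cournot firms, each firm's FOC gives 46 − 25q = 25, so q = 0.84, Q = 4·0.84 = 3.36, and P = 29.2.
CS = ½·(46 − 29.2)·3.36 = 28.224.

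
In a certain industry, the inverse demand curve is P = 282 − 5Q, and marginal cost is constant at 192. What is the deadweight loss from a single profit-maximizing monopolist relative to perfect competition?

DWL = 202.5

Under competition P = MC = 192, so Q = (282 − 192)/5 = 18.
A monopolist chooses Q where MR = MC. MR = 282 − 10Q; setting this equal to 192 gives Q = 9 and P = 237.
DWL is the triangle between Q = 9 and Q = 18: ½·(18 − 9)·(237 − 192) = 202.5.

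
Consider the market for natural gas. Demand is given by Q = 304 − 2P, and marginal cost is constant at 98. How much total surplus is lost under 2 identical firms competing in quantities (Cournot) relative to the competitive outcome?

Inverting demand: P = 152 − 0.5Q.
Competitive firms price at marginal cost: P = 98, giving Q = 108.
In a 2-firm Cournot equilibrium, symmetry and the first-order condition give q = (152 − 98)/(1.5) = 36. So Q = 72 and P = 116.
DWL is the triangle between Q = 72 and Q = 108: ½·(108 − 72)·(116 − 98) = 324.

DWL = 324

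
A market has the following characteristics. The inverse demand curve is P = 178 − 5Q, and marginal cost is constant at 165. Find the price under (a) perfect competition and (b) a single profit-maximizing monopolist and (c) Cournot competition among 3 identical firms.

Perfect competition: P = MC = 165, so 178 − 5Q = 165 and Q = 2.6.
A monopolist chooses Q where MR = MC. MR = 178 − 10Q; setting this equal to 165 gives Q = 1.3 and P = 171.5.
In a 3-firm Cournot equilibrium, symmetry and the first-order condition give q = (178 − 165)/(20) = 0.65. So Q = 1.95 and P = 168.25.

Competition: P = 165; Monopoly: P = 171.5; Cournot: P = 168.25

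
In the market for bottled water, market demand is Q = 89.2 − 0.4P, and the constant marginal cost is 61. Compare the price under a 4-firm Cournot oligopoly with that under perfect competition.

Inverting demand: P = 223 − 2.5Q.
With 4 symmetric Cournot firms, each firm's FOC gives 223 − 12.5q = 61, so q = 12.96, Q = 4·12.96 = 51.84, and P = 93.4.
Under competition P = MC = 61, so Q = (223 − 61)/2.5 = 64.8.

Cournot: P = 93.4; Competition: P = 61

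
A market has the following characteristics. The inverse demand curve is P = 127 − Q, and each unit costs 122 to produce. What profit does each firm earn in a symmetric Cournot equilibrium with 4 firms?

π_i = 1

Cournot with 4 identical firms: the symmetric best-response condition is 127 − 5q = 122. Each firm produces q = 1, total output Q = 4, price P = 123.
Each firm's profit = (123 − 122)·1 = 1.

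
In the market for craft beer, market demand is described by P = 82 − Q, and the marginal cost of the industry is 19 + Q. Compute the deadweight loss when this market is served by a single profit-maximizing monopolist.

Under competition P = MC: 82 − Q = 19 + Q ⇒ Q = 31.5, P = 50.5.
Monopoly sets MR = MC: 82 − 2Q = 19 + Q ⇒ Q = 21, P = 82 − 21 = 61.
CS = ½·(82 − 50.5)·31.5 = 496.125; PS = (50.5·31.5 − 19·31.5 − ½·1·31.5²) = 496.125; TS = 992.25.
CS = ½·(82 − 61)·21 = 220.5; PS = (61·21 − 19·21 − ½·1·21²) = 661.5; TS = 882.
DWL = 992.25 − 882 = 110.25.

DWL = 110.25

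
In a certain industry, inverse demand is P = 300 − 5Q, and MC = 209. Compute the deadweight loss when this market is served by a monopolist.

Competitive firms price at marginal cost: P = 209, giving Q = 18.2.
A monopolist chooses Q where MR = MC. MR = 300 − 10Q; setting this equal to 209 gives Q = 9.1 and P = 254.5.
DWL is the triangle between Q = 9.1 and Q = 18.2: ½·(18.2 − 9.1)·(254.5 − 209) = 207.025.

DWL = 207.025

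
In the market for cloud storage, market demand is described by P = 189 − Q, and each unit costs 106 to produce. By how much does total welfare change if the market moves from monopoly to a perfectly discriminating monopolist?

The monopolist equates marginal revenue to marginal cost: 189 − 2Q = 106, so Q = 41.5. From demand, P = 147.5.
CS = ½·(189 − 147.5)·41.5 = 861.125; PS = (147.5 − 106)·41.5 = 1722.25; TS = 2583.375.
Under first-degree price discrimination the firm charges each unit its demand price and produces up to where P = MC, i.e. Q = 83. Consumer surplus is zero; producer surplus equals total surplus.
TS = 3444.5 (equal to competitive TS).
Change in total welfare: 3444.5 − 2583.375 = 861.125.

TS rises by 861.125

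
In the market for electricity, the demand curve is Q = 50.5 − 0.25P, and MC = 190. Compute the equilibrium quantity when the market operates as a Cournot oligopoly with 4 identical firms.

Q = 2.4

Inverting demand: P = 202 − 4Q.
Cournot with 4 identical firms: the symmetric best-response condition is 202 − 20q = 190. Each firm produces q = 0.6, total output Q = 2.4, price P = 192.4.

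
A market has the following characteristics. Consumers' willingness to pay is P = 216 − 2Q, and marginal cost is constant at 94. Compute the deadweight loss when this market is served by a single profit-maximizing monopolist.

DWL = 930.25

Under competition P = MC = 94, so Q = (216 − 94)/2 = 61.
The monopolist equates marginal revenue to marginal cost: 216 − 4Q = 94, so Q = 30.5. From demand, P = 155.
DWL is the triangle between Q = 30.5 and Q = 61: ½·(61 − 30.5)·(155 − 94) = 930.25.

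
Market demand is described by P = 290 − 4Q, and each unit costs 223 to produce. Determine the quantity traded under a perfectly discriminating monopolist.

Q = 16.75

A perfectly discriminating monopolist sells every unit with P(Q) ≥ MC(Q), so output equals the competitive quantity Q = 16.75. Each buyer pays their reservation price, so CS = 0 and the firm captures all surplus.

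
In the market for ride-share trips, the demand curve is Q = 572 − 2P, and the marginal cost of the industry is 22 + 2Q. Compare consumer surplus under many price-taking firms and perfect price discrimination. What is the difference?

CS falls by 2787.84

Inverting demand: P = 286 − 0.5Q.
Competitive equilibrium sets price equal to marginal cost: 286 − 0.5Q = 22 + 2Q, so Q = 105.6 and P = 233.2.
CS = ½·(286 − 233.2)·105.6 = 2787.84.
With perfect price discrimination, output is the efficient level Q = 105.6 (where demand meets MC), but every buyer pays their willingness to pay: CS = 0 and PS = total surplus.
CS = 0.
Change in consumer surplus: 0 − 2787.84 = −2787.84.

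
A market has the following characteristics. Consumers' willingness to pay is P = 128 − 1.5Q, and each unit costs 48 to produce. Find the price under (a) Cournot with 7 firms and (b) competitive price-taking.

In a 7-firm Cournot equilibrium, symmetry and the first-order condition give q = (128 − 48)/(12) = 20/3. So Q = 140/3 and P = 58.
Competitive firms price at marginal cost: P = 48, giving Q = 160/3.

Cournot: P = 58; Competition: P = 48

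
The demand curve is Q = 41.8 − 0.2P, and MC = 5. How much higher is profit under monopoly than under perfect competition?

Inverting demand: P = 209 − 5Q.
Competitive firms price at marginal cost: P = 5, giving Q = 40.8.
Profit = (5 − 5)·40.8 = 0.
The monopolist equates marginal revenue to marginal cost: 209 − 10Q = 5, so Q = 20.4. From demand, P = 107.
Profit = (107 − 5)·20.4 = 2080.8.
Change in profit: 2080.8 − 0 = 2080.8.

Profit rises by 2080.8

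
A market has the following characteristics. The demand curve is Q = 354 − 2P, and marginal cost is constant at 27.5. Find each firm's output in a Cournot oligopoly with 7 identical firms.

Inverting demand: P = 177 − 0.5Q.
Cournot with 7 identical firms: the symmetric best-response condition is 177 − 4q = 27.5. Each firm produces q = 37.375, total output Q = 261.625, price P = 739/16.

q_i = 37.375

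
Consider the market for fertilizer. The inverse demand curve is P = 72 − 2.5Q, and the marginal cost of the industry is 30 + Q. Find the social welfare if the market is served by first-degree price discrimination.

With perfect price discrimination, output is the efficient level Q = 12 (where demand meets MC), but every buyer pays their willingness to pay: CS = 0 and PS = total surplus.
TS = 252 (equal to competitive TS).

TS = 252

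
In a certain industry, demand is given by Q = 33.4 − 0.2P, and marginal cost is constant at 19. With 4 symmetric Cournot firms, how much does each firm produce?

q_i = 5.92

Inverting demand: P = 167 − 5Q.
In a 4-firm Cournot equilibrium, symmetry and the first-order condition give q = (167 − 19)/(25) = 5.92. So Q = 23.68 and P = 48.6.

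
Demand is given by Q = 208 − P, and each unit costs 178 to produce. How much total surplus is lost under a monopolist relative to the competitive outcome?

Inverting demand: P = 208 − Q.
Under competition P = MC = 178, so Q = (208 − 178)/1 = 30.
The monopolist equates marginal revenue to marginal cost: 208 − 2Q = 178, so Q = 15. From demand, P = 193.
DWL is the triangle between Q = 15 and Q = 30: ½·(30 − 15)·(193 − 178) = 112.5.

DWL = 112.5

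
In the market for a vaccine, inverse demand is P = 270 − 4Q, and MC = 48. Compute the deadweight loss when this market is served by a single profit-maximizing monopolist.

DWL = 1540.125

Under competition P = MC = 48, so Q = (270 − 48)/4 = 55.5.
A monopolist chooses Q where MR = MC. MR = 270 − 8Q; setting this equal to 48 gives Q = 27.75 and P = 159.
DWL is the triangle between Q = 27.75 and Q = 55.5: ½·(55.5 − 27.75)·(159 − 48) = 1540.125.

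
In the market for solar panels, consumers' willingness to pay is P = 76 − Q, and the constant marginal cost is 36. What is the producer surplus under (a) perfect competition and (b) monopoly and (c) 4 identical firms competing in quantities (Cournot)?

Competition: PS = 0; Monopoly: PS = 400; Cournot: PS = 256

Competitive firms price at marginal cost: P = 36, giving Q = 40.
PS = (36 − 36)·40 = 0.
The monopolist equates marginal revenue to marginal cost: 76 − 2Q = 36, so Q = 20. From demand, P = 56.
PS = (56 − 36)·20 = 400.
With 4 symmetric Cournot firms, each firm's FOC gives 76 − 5q = 36, so q = 8, Q = 4·8 = 32, and P = 44.
PS = (44 − 36)·32 = 256.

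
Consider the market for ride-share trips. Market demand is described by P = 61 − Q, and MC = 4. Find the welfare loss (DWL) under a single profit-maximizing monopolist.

DWL = 406.125

Competitive firms price at marginal cost: P = 4, giving Q = 57.
A monopolist chooses Q where MR = MC. MR = 61 − 2Q; setting this equal to 4 gives Q = 28.5 and P = 32.5.
DWL is the triangle between Q = 28.5 and Q = 57: ½·(57 − 28.5)·(32.5 − 4) = 406.125.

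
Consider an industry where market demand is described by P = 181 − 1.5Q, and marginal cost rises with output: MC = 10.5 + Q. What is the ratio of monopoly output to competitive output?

Q_m/Q_c = 0.625

Monopoly sets MR = MC: 181 − 3Q = 10.5 + Q ⇒ Q = 42.625, P = 181 − 1.5·42.625 = 1873/16.
Under competition P = MC: 181 − 1.5Q = 10.5 + Q ⇒ Q = 68.2, P = 78.7.
Ratio Q_m/Q_c = 42.625/68.2 = 0.625.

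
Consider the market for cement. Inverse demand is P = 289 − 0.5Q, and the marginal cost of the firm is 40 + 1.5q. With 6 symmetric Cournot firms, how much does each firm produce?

With 6 symmetric Cournot firms, each firm's FOC gives 289 − 3.5q = 40 + 1.5q, so q = 49.8, Q = 6·49.8 = 298.8, and P = 139.6.

q_i = 49.8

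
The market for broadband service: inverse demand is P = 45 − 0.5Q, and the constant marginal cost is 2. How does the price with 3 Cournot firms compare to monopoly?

Cournot with 3 identical firms: the symmetric best-response condition is 45 − 2q = 2. Each firm produces q = 21.5, total output Q = 64.5, price P = 12.75.
Monopoly sets MR = MC: 45 − Q = 2 ⇒ Q = 43, P = 45 − 0.5·43 = 23.5.

Cournot: P = 12.75; Monopoly: P = 23.5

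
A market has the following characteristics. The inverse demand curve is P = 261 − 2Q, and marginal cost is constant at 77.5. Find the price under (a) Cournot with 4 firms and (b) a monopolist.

In a 4-firm Cournot equilibrium, symmetry and the first-order condition give q = (261 − 77.5)/(10) = 18.35. So Q = 73.4 and P = 114.2.
The monopolist equates marginal revenue to marginal cost: 261 − 4Q = 77.5, so Q = 45.875. From demand, P = 169.25.

Cournot: P = 114.2; Monopoly: P = 169.25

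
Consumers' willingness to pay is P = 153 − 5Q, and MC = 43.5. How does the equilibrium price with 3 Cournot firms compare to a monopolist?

Cournot: P = 70.875; Monopoly: P = 98.25

With 3 symmetric Cournot firms, each firm's FOC gives 153 − 20q = 43.5, so q = 5.475, Q = 3·5.475 = 16.425, and P = 70.875.
A monopolist chooses Q where MR = MC. MR = 153 − 10Q; setting this equal to 43.5 gives Q = 10.95 and P = 98.25.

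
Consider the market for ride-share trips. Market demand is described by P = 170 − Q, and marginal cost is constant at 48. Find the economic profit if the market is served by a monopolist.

Profit = 3721

The monopolist equates marginal revenue to marginal cost: 170 − 2Q = 48, so Q = 61. From demand, P = 109.
Profit = (109 − 48)·61 = 3721.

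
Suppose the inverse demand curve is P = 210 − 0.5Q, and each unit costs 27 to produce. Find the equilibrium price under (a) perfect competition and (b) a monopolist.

Under competition P = MC = 27, so Q = (210 − 27)/0.5 = 366.
A monopolist chooses Q where MR = MC. MR = 210 − Q; setting this equal to 27 gives Q = 183 and P = 118.5.

Competition: P = 27; Monopoly: P = 118.5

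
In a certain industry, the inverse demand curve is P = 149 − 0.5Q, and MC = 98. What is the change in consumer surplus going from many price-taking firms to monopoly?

Consumer surplus falls by 1950.75

Competitive firms price at marginal cost: P = 98, giving Q = 102.
CS = ½·(149 − 98)·102 = 2601.
The monopolist equates marginal revenue to marginal cost: 149 − Q = 98, so Q = 51. From demand, P = 123.5.
CS = ½·(149 − 123.5)·51 = 650.25.
Change in consumer surplus: 650.25 − 2601 = −1950.75.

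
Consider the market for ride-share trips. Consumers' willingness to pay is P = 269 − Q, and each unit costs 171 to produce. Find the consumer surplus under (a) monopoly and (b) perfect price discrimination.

Monopoly sets MR = MC: 269 − 2Q = 171 ⇒ Q = 49, P = 269 − 49 = 220.
CS = ½·(269 − 220)·49 = 1200.5.
With perfect price discrimination, output is the efficient level Q = 98 (where demand meets MC), but every buyer pays their willingness to pay: CS = 0 and PS = total surplus.
CS = 0.

Monopoly: CS = 1200.5; Perfect PD: CS = 0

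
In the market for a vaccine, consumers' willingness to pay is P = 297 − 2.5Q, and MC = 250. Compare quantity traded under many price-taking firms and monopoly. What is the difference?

Under competition P = MC = 250, so Q = (297 − 250)/2.5 = 18.8.
The monopolist equates marginal revenue to marginal cost: 297 − 5Q = 250, so Q = 9.4. From demand, P = 273.5.
Change in quantity traded: 9.4 − 18.8 = −9.4.

Quantity traded falls by 9.4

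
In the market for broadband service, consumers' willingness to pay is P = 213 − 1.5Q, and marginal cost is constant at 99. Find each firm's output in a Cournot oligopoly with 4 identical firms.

In a 4-firm Cournot equilibrium, symmetry and the first-order condition give q = (213 − 99)/(7.5) = 15.2. So Q = 60.8 and P = 121.8.

q_i = 15.2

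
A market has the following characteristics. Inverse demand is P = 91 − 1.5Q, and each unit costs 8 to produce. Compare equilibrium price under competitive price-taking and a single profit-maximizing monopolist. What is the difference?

Equilibrium price rises by 41.5

Under competition P = MC = 8, so Q = (91 − 8)/1.5 = 166/3.
A monopolist chooses Q where MR = MC. MR = 91 − 3Q; setting this equal to 8 gives Q = 83/3 and P = 49.5.
Change in equilibrium price: 49.5 − 8 = 41.5.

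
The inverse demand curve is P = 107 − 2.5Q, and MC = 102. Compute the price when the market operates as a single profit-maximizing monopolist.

P = 104.5

The monopolist equates marginal revenue to marginal cost: 107 − 5Q = 102, so Q = 1. From demand, P = 104.5.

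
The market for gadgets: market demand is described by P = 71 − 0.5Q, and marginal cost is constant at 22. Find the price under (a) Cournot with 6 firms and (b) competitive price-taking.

Cournot: P = 29; Competition: P = 22

With 6 symmetric Cournot firms, each firm's FOC gives 71 − 3.5q = 22, so q = 14, Q = 6·14 = 84, and P = 29.
Competitive firms price at marginal cost: P = 22, giving Q = 98.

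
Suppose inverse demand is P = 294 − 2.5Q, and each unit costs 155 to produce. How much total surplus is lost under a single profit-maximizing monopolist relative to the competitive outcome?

Perfect competition: P = MC = 155, so 294 − 2.5Q = 155 and Q = 55.6.
A monopolist chooses Q where MR = MC. MR = 294 − 5Q; setting this equal to 155 gives Q = 27.8 and P = 224.5.
DWL is the triangle between Q = 27.8 and Q = 55.6: ½·(55.6 − 27.8)·(224.5 − 155) = 966.05.

DWL = 966.05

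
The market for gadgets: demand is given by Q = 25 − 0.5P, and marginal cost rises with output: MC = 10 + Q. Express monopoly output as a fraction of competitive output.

Q_m/Q_c = 0.6

Inverting demand: P = 50 − 2Q.
Monopoly sets MR = MC: 50 − 4Q = 10 + Q ⇒ Q = 8, P = 50 − 2·8 = 34.
Competitive equilibrium sets price equal to marginal cost: 50 − 2Q = 10 + Q, so Q = 40/3 and P = 70/3.
Ratio Q_m/Q_c = 8/(40/3) = 0.6.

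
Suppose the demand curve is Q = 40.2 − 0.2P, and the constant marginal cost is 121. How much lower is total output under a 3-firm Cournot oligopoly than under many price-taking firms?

Inverting demand: P = 201 − 5Q.
Under competition P = MC = 121, so Q = (201 − 121)/5 = 16.
Cournot with 3 identical firms: the symmetric best-response condition is 201 − 20q = 121. Each firm produces q = 4, total output Q = 12, price P = 141.
Change in total output: 12 − 16 = −4.

Q falls by 4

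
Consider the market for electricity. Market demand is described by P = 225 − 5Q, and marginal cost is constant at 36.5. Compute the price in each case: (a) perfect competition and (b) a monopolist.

Competition: P = 36.5; Monopoly: P = 130.75

Under competition P = MC = 36.5, so Q = (225 − 36.5)/5 = 37.7.
Monopoly sets MR = MC: 225 − 10Q = 36.5 ⇒ Q = 18.85, P = 225 − 5·18.85 = 130.75.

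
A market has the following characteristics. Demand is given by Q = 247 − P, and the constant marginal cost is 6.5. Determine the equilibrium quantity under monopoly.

Inverting demand: P = 247 − Q.
Monopoly sets MR = MC: 247 − 2Q = 6.5 ⇒ Q = 120.25, P = 247 − 120.25 = 126.75.

Q = 120.25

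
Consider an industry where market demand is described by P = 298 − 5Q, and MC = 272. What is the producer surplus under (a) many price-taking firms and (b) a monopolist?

Competitive firms price at marginal cost: P = 272, giving Q = 5.2.
PS = (272 − 272)·5.2 = 0.
A monopolist chooses Q where MR = MC. MR = 298 − 10Q; setting this equal to 272 gives Q = 2.6 and P = 285.
PS = (285 − 272)·2.6 = 33.8.

Competition: PS = 0; Monopoly: PS = 33.8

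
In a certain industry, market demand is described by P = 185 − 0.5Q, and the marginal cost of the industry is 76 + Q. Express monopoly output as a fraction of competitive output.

A monopolist chooses Q where MR = MC. MR = 185 − Q; setting this equal to 76 + Q gives Q = 54.5 and P = 157.75.
Competitive equilibrium sets price equal to marginal cost: 185 − 0.5Q = 76 + Q, so Q = 218/3 and P = 446/3.
Ratio Q_m/Q_c = 54.5/(218/3) = 0.75.

Q_m/Q_c = 0.75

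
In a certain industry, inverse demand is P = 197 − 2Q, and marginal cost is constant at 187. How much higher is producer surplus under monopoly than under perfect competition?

PS rises by 12.5

Competitive firms price at marginal cost: P = 187, giving Q = 5.
PS = (187 − 187)·5 = 0.
Monopoly sets MR = MC: 197 − 4Q = 187 ⇒ Q = 2.5, P = 197 − 2·2.5 = 192.
PS = (192 − 187)·2.5 = 12.5.
Change in producer surplus: 12.5 − 0 = 12.5.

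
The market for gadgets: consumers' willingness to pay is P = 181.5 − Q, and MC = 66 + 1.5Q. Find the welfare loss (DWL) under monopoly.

Under competition P = MC: 181.5 − Q = 66 + 1.5Q ⇒ Q = 46.2, P = 135.3.
The monopolist equates marginal revenue to marginal cost: 181.5 − 2Q = 66 + 1.5Q, so Q = 33. From demand, P = 148.5.
CS = ½·(181.5 − 135.3)·46.2 = 1067.22; PS = (135.3·46.2 − 66·46.2 − ½·1.5·46.2²) = 1600.83; TS = 2668.05.
CS = ½·(181.5 − 148.5)·33 = 544.5; PS = (148.5·33 − 66·33 − ½·1.5·33²) = 1905.75; TS = 2450.25.
DWL = 2668.05 − 2450.25 = 217.8.

DWL = 217.8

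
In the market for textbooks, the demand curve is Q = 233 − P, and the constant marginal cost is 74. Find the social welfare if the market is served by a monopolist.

TS = 9480.375

Inverting demand: P = 233 − Q.
Monopoly sets MR = MC: 233 − 2Q = 74 ⇒ Q = 79.5, P = 233 − 79.5 = 153.5.
CS = ½·(233 − 153.5)·79.5 = 3160.125; PS = (153.5 − 74)·79.5 = 6320.25; TS = 9480.375.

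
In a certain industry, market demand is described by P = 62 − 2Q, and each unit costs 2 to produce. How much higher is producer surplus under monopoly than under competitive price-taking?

Under competition P = MC = 2, so Q = (62 − 2)/2 = 30.
PS = (2 − 2)·30 = 0.
Monopoly sets MR = MC: 62 − 4Q = 2 ⇒ Q = 15, P = 62 − 2·15 = 32.
PS = (32 − 2)·15 = 450.
Change in producer surplus: 450 − 0 = 450.

PS rises by 450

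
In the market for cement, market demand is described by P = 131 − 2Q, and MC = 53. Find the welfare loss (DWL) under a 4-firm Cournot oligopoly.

Perfect competition: P = MC = 53, so 131 − 2Q = 53 and Q = 39.
In a 4-firm Cournot equilibrium, symmetry and the first-order condition give q = (131 − 53)/(10) = 7.8. So Q = 31.2 and P = 68.6.
DWL is the triangle between Q = 31.2 and Q = 39: ½·(39 − 31.2)·(68.6 − 53) = 60.84.

DWL = 60.84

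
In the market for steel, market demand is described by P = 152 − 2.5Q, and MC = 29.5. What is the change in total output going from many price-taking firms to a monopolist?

Total output falls by 24.5

Competitive firms price at marginal cost: P = 29.5, giving Q = 49.
A monopolist chooses Q where MR = MC. MR = 152 − 5Q; setting this equal to 29.5 gives Q = 24.5 and P = 90.75.
Change in total output: 24.5 − 49 = −24.5.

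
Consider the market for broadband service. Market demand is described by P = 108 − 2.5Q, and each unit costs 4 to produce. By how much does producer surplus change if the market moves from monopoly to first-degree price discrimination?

PS rises by 1081.6

Monopoly sets MR = MC: 108 − 5Q = 4 ⇒ Q = 20.8, P = 108 − 2.5·20.8 = 56.
PS = (56 − 4)·20.8 = 1081.6.
A perfectly discriminating monopolist sells every unit with P(Q) ≥ MC(Q), so output equals the competitive quantity Q = 41.6. Each buyer pays their reservation price, so CS = 0 and the firm captures all surplus.
PS = ½·(108 − 4)·41.6 = 2163.2.
Change in producer surplus: 2163.2 − 1081.6 = 1081.6.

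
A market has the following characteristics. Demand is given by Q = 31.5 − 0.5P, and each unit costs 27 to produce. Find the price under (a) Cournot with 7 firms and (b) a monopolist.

Inverting demand: P = 63 − 2Q.
With 7 symmetric Cournot firms, each firm's FOC gives 63 − 16q = 27, so q = 2.25, Q = 7·2.25 = 15.75, and P = 31.5.
Monopoly sets MR = MC: 63 − 4Q = 27 ⇒ Q = 9, P = 63 − 2·9 = 45.

Cournot: P = 31.5; Monopoly: P = 45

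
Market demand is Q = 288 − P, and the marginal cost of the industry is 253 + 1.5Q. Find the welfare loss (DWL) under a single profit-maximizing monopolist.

DWL = 20

Inverting demand: P = 288 − Q.
Competitive equilibrium sets price equal to marginal cost: 288 − Q = 253 + 1.5Q, so Q = 14 and P = 274.
Monopoly sets MR = MC: 288 − 2Q = 253 + 1.5Q ⇒ Q = 10, P = 288 − 10 = 278.
CS = ½·(288 − 274)·14 = 98; PS = (274·14 − 253·14 − ½·1.5·14²) = 147; TS = 245.
CS = ½·(288 − 278)·10 = 50; PS = (278·10 − 253·10 − ½·1.5·10²) = 175; TS = 225.
DWL = 245 − 225 = 20.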